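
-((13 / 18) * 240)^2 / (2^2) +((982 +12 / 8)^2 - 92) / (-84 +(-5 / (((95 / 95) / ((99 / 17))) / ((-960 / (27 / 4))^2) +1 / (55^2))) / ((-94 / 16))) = -1962472336346923 / 275921113968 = -7112.44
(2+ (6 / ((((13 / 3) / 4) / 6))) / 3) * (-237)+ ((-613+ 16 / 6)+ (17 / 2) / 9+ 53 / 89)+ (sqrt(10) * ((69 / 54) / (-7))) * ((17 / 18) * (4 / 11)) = -77223311 / 20826 - 391 * sqrt(10) / 6237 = -3708.22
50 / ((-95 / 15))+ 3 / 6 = -281 / 38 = -7.39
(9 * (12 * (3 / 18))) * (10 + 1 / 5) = 918 / 5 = 183.60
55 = 55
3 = 3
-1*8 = -8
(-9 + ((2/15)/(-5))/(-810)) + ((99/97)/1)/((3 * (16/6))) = -209131099/23571000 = -8.87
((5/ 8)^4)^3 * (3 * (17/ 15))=830078125/ 68719476736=0.01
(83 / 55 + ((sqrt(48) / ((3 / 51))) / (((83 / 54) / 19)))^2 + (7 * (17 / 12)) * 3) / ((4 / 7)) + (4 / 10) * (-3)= 22488515421667 / 6062320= 3709555.98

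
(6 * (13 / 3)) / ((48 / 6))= 13 / 4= 3.25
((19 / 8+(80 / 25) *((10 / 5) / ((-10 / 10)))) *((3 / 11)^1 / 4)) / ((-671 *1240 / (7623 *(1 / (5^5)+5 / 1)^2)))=1857476503701 / 29546875000000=0.06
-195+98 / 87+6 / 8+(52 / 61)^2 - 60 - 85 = -436897915 / 1294908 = -337.40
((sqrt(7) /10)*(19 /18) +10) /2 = 19*sqrt(7) /360 +5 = 5.14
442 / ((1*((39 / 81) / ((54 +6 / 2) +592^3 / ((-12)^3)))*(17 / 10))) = -64805060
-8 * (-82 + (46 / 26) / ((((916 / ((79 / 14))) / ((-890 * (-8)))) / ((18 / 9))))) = -12203696 / 20839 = -585.62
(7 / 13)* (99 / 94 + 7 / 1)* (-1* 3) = -15897 / 1222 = -13.01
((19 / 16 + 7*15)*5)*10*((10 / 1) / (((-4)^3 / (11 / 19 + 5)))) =-4628.24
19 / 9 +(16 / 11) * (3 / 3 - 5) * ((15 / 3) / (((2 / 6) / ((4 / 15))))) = -2095 / 99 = -21.16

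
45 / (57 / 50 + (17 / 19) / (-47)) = 2009250 / 50051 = 40.14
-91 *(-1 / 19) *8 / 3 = 728 / 57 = 12.77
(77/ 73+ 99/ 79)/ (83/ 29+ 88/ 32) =1543960/ 3754317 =0.41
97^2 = 9409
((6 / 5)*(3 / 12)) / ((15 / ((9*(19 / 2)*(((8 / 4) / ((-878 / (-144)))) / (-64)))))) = -1539 / 175600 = -0.01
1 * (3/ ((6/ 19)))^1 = 19/ 2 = 9.50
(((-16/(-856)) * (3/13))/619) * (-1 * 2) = -12/861029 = -0.00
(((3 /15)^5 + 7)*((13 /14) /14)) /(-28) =-71097 /4287500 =-0.02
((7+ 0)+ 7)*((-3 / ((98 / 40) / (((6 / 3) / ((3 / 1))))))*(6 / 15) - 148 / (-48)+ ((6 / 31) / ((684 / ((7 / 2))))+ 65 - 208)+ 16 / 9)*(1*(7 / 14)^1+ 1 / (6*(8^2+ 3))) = -7265131394 / 7458507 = -974.07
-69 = -69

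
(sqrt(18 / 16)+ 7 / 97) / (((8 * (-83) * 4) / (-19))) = 133 / 257632+ 57 * sqrt(2) / 10624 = 0.01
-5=-5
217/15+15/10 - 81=-1951/30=-65.03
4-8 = -4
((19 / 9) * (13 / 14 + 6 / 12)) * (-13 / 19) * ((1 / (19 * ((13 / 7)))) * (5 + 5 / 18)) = -25 / 81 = -0.31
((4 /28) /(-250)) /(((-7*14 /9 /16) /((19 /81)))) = 76 /385875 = 0.00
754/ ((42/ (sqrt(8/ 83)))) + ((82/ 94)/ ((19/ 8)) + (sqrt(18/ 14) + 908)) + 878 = 3*sqrt(7)/ 7 + 754*sqrt(166)/ 1743 + 1595226/ 893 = 1793.07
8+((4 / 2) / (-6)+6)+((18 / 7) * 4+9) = 692 / 21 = 32.95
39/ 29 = 1.34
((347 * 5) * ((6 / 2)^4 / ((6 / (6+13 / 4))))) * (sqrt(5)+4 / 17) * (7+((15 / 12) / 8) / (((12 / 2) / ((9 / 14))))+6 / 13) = 150979514355 / 396032+150979514355 * sqrt(5) / 93184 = 4004175.06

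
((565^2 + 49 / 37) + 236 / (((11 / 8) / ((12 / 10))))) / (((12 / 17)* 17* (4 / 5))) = 325022353 / 9768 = 33274.20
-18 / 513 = -2 / 57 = -0.04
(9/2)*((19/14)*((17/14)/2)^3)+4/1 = 3298747/614656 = 5.37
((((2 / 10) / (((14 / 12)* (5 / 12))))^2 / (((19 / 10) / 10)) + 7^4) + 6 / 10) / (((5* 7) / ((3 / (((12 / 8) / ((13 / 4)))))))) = 363466844 / 814625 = 446.18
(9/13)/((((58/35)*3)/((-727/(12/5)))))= -127225/3016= -42.18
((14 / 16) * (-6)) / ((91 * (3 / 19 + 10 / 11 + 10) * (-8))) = 209 / 320736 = 0.00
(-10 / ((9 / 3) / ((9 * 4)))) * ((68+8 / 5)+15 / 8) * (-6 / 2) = 25731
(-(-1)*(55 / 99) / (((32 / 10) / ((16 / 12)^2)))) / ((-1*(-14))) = 25 / 1134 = 0.02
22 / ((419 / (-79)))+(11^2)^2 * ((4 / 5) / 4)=6125889 / 2095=2924.05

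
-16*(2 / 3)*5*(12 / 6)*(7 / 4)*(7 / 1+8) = -2800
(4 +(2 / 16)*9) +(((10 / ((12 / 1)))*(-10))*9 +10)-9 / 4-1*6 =-545 / 8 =-68.12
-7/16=-0.44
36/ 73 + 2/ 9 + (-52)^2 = 1776998/ 657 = 2704.72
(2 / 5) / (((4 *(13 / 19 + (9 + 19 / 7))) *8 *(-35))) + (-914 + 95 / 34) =-601031419 / 659600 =-911.21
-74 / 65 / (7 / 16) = -1184 / 455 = -2.60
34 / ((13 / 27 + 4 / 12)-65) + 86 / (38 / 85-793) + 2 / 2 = 42235875 / 116747011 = 0.36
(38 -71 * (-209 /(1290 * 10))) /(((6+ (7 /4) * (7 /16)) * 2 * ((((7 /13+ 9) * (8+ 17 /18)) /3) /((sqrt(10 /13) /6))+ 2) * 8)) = -177268689 /9275035672430+ 7561948947 * sqrt(130) /46375178362150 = 0.00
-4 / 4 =-1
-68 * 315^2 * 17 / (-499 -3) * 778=44619894900 / 251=177768505.58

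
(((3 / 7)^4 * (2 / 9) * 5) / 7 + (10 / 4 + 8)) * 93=32840811 / 33614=977.00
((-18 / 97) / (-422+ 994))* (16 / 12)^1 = -0.00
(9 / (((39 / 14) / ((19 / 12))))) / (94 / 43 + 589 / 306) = 875007 / 703183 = 1.24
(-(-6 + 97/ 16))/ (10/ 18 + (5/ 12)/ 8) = -18/ 175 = -0.10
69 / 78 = 23 / 26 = 0.88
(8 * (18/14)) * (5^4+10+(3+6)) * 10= 66240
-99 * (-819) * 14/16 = 70945.88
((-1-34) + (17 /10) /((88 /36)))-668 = -154507 /220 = -702.30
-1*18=-18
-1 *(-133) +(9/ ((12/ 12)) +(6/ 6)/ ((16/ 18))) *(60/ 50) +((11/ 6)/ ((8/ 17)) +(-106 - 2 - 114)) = -72.95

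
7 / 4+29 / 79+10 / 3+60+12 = 73423 / 948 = 77.45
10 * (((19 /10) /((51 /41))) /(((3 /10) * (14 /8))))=31160 /1071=29.09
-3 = -3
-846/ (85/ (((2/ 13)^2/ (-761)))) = 3384/ 10931765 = 0.00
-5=-5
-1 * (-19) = 19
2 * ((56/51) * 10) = 1120/51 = 21.96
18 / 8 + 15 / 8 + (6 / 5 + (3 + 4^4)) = 10573 / 40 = 264.32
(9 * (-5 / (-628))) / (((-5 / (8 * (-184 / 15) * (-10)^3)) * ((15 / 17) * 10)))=-25024 / 157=-159.39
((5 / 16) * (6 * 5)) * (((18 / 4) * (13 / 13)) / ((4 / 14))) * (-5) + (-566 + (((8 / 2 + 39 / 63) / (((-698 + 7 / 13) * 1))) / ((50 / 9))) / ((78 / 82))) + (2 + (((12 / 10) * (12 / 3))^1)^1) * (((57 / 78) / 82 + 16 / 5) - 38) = -8340125099389 / 5412636320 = -1540.86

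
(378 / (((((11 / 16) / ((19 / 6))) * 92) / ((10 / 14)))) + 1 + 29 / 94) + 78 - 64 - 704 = -16056981 / 23782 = -675.17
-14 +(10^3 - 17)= 969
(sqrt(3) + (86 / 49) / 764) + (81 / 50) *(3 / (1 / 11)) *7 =sqrt(3) + 87558662 / 233975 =375.95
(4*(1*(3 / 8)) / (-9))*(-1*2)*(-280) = -280 / 3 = -93.33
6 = 6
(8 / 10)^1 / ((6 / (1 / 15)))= 2 / 225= 0.01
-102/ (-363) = 34/ 121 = 0.28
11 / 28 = 0.39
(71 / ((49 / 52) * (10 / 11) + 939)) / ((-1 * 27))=-20306 / 7257573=-0.00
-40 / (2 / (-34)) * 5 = 3400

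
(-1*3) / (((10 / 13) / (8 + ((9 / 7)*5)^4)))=-160673487 / 24010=-6691.94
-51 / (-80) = 51 / 80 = 0.64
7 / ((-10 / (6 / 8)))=-21 / 40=-0.52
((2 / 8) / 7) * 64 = 16 / 7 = 2.29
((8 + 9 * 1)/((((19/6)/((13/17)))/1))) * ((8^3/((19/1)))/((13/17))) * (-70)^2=255897600/361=708857.62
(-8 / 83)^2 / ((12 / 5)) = 80 / 20667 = 0.00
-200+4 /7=-1396 /7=-199.43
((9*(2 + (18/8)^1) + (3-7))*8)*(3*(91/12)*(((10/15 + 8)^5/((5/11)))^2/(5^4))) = 106475775981393634816/922640625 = 115403303405.80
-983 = -983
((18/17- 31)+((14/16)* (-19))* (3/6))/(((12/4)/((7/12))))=-72835/9792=-7.44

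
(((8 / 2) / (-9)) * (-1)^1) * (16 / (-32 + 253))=64 / 1989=0.03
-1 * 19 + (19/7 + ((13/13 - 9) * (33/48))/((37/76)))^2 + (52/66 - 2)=118334030/2213673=53.46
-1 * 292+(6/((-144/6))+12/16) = -291.50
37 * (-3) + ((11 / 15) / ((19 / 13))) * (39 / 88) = -84191 / 760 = -110.78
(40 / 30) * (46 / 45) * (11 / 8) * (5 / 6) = 253 / 162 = 1.56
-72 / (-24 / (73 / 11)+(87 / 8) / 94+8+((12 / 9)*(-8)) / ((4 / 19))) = 11857536 / 7603219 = 1.56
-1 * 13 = -13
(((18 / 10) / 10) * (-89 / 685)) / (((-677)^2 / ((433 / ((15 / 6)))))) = -346833 / 39244420625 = -0.00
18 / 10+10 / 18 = 106 / 45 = 2.36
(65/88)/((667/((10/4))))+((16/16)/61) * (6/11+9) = 1140385/7160912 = 0.16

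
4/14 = 2/7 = 0.29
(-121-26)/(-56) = 21/8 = 2.62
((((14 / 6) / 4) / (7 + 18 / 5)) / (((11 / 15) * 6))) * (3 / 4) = 175 / 18656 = 0.01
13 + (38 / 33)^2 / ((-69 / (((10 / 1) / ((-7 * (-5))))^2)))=47859041 / 3681909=13.00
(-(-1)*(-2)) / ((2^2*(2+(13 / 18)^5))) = -944784 / 4150429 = -0.23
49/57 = 0.86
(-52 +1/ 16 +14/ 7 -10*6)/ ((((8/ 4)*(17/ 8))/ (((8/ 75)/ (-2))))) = 1759/ 1275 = 1.38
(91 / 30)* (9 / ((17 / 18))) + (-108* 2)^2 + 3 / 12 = 15872953 / 340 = 46685.16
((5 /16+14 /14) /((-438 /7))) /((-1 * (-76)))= -49 /177536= -0.00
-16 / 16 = -1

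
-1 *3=-3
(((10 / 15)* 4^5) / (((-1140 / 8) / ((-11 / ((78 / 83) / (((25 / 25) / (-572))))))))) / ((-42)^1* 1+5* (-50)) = 10624 / 31644405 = 0.00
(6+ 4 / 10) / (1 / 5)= 32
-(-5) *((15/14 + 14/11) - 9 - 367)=-287715/154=-1868.28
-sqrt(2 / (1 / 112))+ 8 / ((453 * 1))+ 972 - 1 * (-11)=445307 / 453 - 4 * sqrt(14)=968.05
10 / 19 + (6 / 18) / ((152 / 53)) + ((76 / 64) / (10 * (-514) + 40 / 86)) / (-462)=6647979841 / 10346336000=0.64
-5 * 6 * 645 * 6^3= -4179600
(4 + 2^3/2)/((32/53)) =13.25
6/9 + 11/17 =67/51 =1.31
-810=-810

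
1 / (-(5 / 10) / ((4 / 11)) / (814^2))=-481888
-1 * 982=-982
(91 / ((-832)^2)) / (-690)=-7 / 36741120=-0.00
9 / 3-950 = -947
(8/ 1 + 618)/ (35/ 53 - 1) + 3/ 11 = -182452/ 99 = -1842.95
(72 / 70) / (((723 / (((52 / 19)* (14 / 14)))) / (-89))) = -55536 / 160265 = -0.35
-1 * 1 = -1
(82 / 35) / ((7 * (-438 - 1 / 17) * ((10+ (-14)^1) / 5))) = 697 / 729806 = 0.00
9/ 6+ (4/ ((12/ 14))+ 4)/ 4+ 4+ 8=47/ 3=15.67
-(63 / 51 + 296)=-5053 / 17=-297.24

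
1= 1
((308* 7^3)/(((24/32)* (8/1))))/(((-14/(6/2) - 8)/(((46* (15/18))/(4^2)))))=-3037265/912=-3330.33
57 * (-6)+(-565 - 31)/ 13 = -5042/ 13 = -387.85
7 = 7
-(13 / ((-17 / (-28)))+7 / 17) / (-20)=371 / 340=1.09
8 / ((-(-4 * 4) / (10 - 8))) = 1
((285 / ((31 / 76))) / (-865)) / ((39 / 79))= -114076 / 69719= -1.64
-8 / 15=-0.53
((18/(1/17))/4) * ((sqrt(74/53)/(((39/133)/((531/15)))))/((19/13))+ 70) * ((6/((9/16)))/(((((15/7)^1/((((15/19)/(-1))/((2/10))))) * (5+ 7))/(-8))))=1332800/19+ 1572704 * sqrt(3922)/1007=167954.68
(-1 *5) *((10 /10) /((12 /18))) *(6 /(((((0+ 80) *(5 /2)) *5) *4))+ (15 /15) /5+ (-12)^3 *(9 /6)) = 15550791 /800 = 19438.49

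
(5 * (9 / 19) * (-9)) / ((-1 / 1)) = 405 / 19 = 21.32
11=11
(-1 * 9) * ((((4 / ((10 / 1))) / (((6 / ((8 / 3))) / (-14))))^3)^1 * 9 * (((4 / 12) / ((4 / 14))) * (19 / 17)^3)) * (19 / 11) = 640820676608 / 182395125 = 3513.37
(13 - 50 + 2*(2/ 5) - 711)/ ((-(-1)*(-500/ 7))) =10.46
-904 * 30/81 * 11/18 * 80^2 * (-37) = 11773696000/243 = 48451423.87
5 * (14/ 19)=70/ 19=3.68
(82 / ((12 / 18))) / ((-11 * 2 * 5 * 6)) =-41 / 220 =-0.19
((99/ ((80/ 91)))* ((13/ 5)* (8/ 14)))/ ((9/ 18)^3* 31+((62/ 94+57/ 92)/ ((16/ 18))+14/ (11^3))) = 21397997192/ 680979725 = 31.42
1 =1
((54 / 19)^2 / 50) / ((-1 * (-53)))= 1458 / 478325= 0.00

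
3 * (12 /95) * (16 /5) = 576 /475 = 1.21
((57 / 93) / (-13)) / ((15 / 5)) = -0.02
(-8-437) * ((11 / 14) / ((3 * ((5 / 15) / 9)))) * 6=-132165 / 7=-18880.71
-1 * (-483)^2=-233289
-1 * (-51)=51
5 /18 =0.28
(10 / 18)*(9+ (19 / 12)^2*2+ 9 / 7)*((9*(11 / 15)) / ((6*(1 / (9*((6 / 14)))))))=84821 / 2352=36.06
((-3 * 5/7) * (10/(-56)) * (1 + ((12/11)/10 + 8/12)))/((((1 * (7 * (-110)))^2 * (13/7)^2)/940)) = 13771/44088044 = 0.00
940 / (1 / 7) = 6580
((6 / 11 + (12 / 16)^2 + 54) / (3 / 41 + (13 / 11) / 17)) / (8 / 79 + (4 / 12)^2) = 4806504333 / 2643104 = 1818.51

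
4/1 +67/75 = 367/75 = 4.89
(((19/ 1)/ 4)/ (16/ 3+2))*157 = 8949/ 88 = 101.69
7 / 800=0.01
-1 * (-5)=5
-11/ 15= -0.73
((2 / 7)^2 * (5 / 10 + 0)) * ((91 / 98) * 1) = 13 / 343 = 0.04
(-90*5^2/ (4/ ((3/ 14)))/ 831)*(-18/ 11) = 10125/ 42658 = 0.24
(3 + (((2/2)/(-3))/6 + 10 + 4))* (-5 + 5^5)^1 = 158600/3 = 52866.67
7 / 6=1.17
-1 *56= -56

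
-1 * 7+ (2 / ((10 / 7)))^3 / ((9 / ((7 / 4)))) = -29099 / 4500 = -6.47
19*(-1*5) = -95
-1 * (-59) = 59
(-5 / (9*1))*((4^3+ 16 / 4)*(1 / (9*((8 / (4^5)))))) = -537.28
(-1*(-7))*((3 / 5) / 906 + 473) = 4999617 / 1510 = 3311.00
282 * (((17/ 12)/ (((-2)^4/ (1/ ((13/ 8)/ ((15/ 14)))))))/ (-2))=-11985/ 1456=-8.23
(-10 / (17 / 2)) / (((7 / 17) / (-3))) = 60 / 7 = 8.57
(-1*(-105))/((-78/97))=-130.58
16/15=1.07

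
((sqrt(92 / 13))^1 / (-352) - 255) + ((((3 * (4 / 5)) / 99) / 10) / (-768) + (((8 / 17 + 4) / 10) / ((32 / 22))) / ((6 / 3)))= -1372500377 / 5385600 - sqrt(299) / 2288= -254.85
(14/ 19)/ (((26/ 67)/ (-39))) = -1407/ 19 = -74.05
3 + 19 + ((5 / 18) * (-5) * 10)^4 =244284967 / 6561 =37232.89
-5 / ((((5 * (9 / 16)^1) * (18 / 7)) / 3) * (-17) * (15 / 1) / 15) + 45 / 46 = 23231 / 21114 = 1.10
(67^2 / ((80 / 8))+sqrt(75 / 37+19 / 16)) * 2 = sqrt(70411) / 74+4489 / 5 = 901.39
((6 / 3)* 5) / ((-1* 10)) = -1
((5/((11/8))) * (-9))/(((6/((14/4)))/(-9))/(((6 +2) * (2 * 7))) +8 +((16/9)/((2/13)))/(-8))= -635040/127171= -4.99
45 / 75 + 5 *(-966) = -24147 / 5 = -4829.40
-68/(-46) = 34/23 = 1.48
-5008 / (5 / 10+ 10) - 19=-495.95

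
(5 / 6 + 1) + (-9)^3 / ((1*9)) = -475 / 6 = -79.17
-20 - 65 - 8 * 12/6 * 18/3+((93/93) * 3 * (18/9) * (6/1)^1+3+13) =-129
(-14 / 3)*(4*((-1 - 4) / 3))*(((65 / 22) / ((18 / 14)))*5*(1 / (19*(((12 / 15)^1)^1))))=398125 / 16929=23.52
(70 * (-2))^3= -2744000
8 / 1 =8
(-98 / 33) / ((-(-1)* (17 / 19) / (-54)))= 33516 / 187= 179.23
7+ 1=8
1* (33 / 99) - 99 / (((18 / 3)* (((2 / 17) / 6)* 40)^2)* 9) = -25411 / 9600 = -2.65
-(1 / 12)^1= -0.08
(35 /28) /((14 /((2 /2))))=5 /56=0.09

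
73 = 73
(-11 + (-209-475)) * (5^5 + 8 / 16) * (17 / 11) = -73855565 / 22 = -3357071.14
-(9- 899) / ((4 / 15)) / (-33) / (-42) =2225 / 924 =2.41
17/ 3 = 5.67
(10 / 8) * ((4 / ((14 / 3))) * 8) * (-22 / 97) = -1320 / 679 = -1.94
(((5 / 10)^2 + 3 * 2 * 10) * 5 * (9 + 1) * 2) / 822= 6025 / 822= 7.33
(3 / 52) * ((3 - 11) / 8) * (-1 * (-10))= -15 / 26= -0.58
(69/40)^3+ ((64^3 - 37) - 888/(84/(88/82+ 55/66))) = 2063188054607/7872000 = 262091.98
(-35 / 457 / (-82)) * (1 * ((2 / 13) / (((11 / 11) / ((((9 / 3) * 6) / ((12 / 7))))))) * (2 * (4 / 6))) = 490 / 243581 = 0.00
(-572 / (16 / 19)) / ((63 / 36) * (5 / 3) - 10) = 8151 / 85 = 95.89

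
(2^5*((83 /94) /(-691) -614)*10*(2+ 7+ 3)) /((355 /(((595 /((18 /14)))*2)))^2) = -70844337617589760 /4420347039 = -16026872.32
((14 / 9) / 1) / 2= 7 / 9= 0.78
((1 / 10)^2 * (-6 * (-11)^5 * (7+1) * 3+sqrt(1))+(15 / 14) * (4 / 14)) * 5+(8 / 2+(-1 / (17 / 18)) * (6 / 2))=3863685921 / 3332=1159569.60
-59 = -59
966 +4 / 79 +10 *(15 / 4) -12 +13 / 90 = 991.70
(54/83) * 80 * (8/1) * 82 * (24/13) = 68014080/1079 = 63034.37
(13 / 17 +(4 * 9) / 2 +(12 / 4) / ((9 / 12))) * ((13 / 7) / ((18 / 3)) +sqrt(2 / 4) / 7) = 387 * sqrt(2) / 238 +1677 / 238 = 9.35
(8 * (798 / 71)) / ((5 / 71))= 6384 / 5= 1276.80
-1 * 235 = -235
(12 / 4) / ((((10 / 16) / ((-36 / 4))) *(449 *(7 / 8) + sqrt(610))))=-1810368 / 16399015 + 4608 *sqrt(610) / 16399015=-0.10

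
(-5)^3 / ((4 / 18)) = -1125 / 2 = -562.50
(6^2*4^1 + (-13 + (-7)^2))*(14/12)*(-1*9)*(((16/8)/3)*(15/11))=-18900/11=-1718.18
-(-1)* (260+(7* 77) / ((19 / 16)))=13564 / 19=713.89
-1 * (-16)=16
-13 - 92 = -105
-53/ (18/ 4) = -106/ 9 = -11.78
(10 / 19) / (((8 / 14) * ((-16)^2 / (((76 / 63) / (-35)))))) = -0.00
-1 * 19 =-19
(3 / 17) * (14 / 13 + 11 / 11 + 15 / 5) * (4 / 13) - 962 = -2763034 / 2873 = -961.72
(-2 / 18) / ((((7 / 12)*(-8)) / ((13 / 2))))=13 / 84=0.15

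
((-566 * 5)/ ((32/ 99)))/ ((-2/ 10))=700425/ 16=43776.56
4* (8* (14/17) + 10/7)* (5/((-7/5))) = -95400/833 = -114.53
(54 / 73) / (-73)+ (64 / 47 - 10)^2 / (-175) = -128469442 / 294294025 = -0.44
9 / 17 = 0.53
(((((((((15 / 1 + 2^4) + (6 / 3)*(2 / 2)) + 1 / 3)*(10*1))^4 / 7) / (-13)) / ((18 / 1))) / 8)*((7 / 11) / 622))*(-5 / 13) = 156250000000 / 421470621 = 370.73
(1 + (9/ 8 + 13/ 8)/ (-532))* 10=10585/ 1064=9.95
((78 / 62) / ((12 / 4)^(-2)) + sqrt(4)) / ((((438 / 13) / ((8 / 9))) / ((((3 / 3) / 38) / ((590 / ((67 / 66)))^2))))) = 408499 / 14918041333800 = 0.00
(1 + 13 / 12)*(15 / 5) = 25 / 4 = 6.25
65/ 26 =5/ 2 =2.50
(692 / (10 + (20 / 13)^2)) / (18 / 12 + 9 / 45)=116948 / 3553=32.92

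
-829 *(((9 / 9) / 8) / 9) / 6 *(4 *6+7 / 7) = -20725 / 432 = -47.97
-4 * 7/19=-28/19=-1.47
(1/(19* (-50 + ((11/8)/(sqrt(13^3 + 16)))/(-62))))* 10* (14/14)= -272216704000/25860586877701 + 54560* sqrt(2213)/25860586877701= -0.01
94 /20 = 47 /10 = 4.70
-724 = -724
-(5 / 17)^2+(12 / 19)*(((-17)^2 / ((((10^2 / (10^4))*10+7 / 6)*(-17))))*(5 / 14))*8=-17749975 / 730303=-24.30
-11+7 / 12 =-10.42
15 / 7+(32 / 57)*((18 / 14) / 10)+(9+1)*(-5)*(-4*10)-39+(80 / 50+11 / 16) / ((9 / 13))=62771293 / 31920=1966.52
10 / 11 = 0.91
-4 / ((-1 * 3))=4 / 3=1.33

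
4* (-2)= -8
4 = 4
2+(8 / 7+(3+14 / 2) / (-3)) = -4 / 21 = -0.19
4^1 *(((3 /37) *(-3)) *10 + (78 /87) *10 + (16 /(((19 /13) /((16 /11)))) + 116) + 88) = 203137848 /224257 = 905.83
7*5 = 35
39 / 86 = 0.45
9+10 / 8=41 / 4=10.25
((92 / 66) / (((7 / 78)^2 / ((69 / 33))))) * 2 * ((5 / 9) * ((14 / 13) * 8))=8802560 / 2541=3464.21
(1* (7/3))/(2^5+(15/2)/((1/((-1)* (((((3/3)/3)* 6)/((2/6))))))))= -7/39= -0.18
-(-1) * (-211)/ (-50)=211/ 50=4.22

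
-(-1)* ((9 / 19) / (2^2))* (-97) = -11.49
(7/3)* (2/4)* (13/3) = 91/18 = 5.06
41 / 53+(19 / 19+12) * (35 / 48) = 26083 / 2544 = 10.25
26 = 26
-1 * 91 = -91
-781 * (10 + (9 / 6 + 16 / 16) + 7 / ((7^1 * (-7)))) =-135113 / 14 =-9650.93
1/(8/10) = 1.25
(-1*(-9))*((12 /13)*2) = 216 /13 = 16.62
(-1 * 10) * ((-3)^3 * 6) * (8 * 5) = 64800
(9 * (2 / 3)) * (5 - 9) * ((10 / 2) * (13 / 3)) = -520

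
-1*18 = -18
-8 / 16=-1 / 2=-0.50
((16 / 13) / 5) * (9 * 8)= 1152 / 65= 17.72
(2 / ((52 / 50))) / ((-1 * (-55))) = 5 / 143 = 0.03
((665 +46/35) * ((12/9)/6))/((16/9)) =23321/280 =83.29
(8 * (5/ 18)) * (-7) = -140/ 9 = -15.56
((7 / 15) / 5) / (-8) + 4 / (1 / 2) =4793 / 600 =7.99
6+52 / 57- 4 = 2.91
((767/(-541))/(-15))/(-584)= -767/4739160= -0.00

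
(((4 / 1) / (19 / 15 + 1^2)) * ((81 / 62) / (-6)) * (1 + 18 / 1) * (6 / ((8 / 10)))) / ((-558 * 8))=12825 / 1045568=0.01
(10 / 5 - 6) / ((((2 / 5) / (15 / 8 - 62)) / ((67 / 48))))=161135 / 192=839.24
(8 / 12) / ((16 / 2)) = 1 / 12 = 0.08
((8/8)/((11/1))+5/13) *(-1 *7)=-476/143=-3.33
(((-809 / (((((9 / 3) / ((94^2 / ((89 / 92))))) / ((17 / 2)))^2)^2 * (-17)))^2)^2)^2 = 19177656264133304661335419282138057327804592517290706969449138426025033331161486106305870701523930166366140783268386430104015347218123463989720318090469422551964576835206020734308227764387401882514915282991533455842110412948898840576 / 445000361379448440259195109097471927204722071803714995489133238025083283711361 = 43095821775705620847475370000000000000000000000000000000000000000000000000000000000000000000000000000000000000000000000000000000000000000000000000000000000.00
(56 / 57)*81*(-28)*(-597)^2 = -15088931424 / 19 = -794154285.47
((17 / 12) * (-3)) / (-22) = 17 / 88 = 0.19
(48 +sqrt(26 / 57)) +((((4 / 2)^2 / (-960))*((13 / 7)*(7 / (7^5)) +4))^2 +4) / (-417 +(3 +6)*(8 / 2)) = sqrt(1482) / 57 +297491176755089519 / 6199088824454400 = 48.66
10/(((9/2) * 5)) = 4/9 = 0.44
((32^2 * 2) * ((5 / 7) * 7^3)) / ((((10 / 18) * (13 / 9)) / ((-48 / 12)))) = -2501080.62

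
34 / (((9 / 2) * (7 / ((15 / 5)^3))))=204 / 7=29.14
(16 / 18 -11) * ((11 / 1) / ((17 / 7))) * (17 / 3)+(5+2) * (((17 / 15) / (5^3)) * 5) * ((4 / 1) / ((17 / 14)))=-258.47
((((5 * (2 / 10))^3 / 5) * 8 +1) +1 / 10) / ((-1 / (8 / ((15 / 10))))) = -72 / 5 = -14.40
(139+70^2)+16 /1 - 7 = 5048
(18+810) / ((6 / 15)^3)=25875 / 2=12937.50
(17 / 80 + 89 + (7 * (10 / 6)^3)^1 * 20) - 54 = 1476059 / 2160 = 683.36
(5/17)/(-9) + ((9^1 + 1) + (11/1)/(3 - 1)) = 4733/306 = 15.47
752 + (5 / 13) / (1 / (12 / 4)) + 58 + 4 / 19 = 200407 / 247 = 811.36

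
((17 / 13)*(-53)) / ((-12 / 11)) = 9911 / 156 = 63.53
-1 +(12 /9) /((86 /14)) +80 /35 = 1357 /903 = 1.50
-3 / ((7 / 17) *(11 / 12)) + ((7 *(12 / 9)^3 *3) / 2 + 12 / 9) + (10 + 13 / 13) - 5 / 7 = 19792 / 693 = 28.56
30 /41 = 0.73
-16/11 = -1.45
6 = 6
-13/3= -4.33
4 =4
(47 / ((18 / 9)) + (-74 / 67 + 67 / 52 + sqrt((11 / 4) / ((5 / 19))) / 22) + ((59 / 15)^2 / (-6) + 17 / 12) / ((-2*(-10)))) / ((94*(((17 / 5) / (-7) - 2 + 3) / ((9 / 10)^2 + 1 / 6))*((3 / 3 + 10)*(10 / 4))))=2051*sqrt(1045) / 614196000 + 2279112574823 / 131309521200000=0.02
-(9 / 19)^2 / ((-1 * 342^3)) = 1 / 178279128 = 0.00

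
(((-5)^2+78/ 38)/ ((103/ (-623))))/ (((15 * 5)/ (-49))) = 15690878/ 146775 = 106.90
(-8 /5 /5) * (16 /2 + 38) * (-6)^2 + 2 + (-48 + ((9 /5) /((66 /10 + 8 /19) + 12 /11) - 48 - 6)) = -133448771 /211925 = -629.70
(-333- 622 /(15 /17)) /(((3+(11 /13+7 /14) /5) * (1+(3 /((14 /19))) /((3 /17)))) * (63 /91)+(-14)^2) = -73672508 /17779155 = -4.14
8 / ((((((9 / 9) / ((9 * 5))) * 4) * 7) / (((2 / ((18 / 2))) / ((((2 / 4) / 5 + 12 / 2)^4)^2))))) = 2000000000 / 1341951190980967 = 0.00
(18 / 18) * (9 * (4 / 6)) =6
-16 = -16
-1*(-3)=3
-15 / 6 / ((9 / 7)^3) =-1.18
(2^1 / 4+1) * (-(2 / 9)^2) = -2 / 27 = -0.07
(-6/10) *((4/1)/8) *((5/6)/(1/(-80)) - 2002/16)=4603/80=57.54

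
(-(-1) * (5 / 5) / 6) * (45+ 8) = 53 / 6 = 8.83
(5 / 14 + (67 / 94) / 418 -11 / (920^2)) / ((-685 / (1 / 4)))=-20883952029 / 159466110496000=-0.00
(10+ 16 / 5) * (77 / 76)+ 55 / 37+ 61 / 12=841217 / 42180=19.94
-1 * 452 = -452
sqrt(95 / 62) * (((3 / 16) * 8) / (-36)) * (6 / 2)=-sqrt(5890) / 496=-0.15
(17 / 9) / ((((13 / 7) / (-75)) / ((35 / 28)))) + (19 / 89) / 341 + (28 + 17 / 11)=-311557111 / 4734444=-65.81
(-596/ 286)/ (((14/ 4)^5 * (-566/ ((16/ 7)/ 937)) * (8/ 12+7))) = 228864/ 102607271697931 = 0.00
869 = 869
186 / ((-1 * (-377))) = 186 / 377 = 0.49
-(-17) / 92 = 17 / 92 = 0.18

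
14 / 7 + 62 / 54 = 85 / 27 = 3.15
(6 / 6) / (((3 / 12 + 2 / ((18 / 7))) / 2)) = 72 / 37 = 1.95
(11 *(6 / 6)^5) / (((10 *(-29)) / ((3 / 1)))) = -33 / 290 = -0.11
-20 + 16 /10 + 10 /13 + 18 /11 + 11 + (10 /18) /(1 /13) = 14336 /6435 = 2.23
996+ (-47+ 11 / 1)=960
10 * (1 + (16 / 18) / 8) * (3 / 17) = 100 / 51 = 1.96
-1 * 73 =-73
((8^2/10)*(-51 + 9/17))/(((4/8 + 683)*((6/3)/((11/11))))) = -27456/116195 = -0.24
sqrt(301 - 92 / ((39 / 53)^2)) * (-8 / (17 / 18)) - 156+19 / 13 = -2009 / 13 - 48 * sqrt(199393) / 221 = -251.52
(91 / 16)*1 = 91 / 16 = 5.69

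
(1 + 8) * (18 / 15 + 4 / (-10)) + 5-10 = 11 / 5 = 2.20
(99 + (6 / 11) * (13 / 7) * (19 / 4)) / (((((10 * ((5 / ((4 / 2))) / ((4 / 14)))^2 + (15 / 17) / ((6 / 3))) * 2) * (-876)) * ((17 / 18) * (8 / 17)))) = -11169 / 64177960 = -0.00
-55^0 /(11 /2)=-2 /11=-0.18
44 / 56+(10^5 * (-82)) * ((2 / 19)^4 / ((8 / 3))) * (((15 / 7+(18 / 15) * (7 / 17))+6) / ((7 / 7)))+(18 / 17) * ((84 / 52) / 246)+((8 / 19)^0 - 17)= -54156635834631 / 16531740134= -3275.92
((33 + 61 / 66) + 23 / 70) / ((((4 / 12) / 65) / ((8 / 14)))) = 2057224 / 539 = 3816.74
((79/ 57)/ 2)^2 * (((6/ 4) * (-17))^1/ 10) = -106097/ 86640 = -1.22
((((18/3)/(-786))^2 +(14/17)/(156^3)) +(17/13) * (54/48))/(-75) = -162944859887/8306662609440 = -0.02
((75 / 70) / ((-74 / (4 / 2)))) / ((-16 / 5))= 75 / 8288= 0.01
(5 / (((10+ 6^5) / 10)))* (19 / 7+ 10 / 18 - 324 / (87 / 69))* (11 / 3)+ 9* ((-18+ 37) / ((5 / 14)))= 50444738752 / 106687665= 472.83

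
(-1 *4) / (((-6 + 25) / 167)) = -668 / 19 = -35.16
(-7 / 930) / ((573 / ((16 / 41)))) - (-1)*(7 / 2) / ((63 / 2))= 134861 / 1213805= 0.11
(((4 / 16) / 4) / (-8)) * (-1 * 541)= 541 / 128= 4.23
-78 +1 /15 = -1169 /15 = -77.93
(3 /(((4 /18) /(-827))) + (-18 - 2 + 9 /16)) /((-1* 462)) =178943 /7392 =24.21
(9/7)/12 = 3/28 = 0.11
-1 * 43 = -43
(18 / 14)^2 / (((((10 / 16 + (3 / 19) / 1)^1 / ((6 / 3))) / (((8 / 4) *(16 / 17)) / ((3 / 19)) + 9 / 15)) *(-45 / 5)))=-2912016 / 495635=-5.88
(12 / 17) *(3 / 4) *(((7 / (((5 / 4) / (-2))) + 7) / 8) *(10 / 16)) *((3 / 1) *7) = -3969 / 1088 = -3.65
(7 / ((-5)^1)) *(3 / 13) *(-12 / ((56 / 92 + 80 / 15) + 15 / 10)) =0.52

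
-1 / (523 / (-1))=1 / 523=0.00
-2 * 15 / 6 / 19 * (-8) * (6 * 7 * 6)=10080 / 19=530.53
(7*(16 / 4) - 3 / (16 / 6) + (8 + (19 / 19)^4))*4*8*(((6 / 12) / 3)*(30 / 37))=5740 / 37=155.14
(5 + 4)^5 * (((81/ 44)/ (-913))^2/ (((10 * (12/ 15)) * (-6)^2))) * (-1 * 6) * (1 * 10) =-645700815/ 12910316672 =-0.05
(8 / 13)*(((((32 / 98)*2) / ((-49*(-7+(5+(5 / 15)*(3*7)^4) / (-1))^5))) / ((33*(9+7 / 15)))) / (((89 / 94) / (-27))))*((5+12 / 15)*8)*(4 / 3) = -11165696 / 276258458635209419095426316503887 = -0.00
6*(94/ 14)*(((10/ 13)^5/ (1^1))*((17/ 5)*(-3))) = -287640000/ 2599051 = -110.67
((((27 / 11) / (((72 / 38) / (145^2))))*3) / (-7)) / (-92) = 3595275 / 28336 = 126.88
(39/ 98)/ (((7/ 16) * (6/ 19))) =988/ 343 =2.88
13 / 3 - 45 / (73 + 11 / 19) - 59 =-77279 / 1398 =-55.28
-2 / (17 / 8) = -16 / 17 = -0.94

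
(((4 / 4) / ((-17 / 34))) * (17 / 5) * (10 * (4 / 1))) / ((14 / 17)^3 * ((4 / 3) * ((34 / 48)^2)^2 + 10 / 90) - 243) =41565394944 / 37095659369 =1.12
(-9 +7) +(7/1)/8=-9/8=-1.12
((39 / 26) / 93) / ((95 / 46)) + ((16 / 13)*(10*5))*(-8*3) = -1476.92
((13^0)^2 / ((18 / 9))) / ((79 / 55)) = 55 / 158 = 0.35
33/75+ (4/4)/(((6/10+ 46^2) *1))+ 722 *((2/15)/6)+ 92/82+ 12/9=1849097302/97628175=18.94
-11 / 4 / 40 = -11 / 160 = -0.07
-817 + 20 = -797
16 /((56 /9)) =18 /7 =2.57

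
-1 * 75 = -75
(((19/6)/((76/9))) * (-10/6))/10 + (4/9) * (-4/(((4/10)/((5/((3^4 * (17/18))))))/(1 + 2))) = -6859/7344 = -0.93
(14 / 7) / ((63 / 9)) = 0.29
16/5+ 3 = 31/5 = 6.20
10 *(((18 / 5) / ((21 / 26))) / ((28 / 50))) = 79.59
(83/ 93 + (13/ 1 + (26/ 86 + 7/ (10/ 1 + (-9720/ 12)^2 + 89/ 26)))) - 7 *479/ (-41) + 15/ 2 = 578834235310217/ 5593936438182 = 103.48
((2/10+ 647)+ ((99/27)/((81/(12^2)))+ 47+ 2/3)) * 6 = 189374/45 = 4208.31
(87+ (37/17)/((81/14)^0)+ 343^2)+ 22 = 2001923/17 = 117760.18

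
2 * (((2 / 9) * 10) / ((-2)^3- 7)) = -8 / 27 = -0.30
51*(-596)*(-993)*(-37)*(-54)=60306089544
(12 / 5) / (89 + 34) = 4 / 205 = 0.02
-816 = -816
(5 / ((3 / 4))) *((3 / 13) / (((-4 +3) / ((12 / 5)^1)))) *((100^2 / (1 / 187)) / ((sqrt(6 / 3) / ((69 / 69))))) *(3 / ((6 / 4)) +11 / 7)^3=-222407997.45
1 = 1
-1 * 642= -642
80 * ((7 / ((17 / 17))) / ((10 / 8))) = 448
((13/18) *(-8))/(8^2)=-13/144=-0.09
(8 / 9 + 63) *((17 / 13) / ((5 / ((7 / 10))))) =2737 / 234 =11.70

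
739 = 739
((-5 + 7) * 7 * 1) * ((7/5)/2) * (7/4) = 343/20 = 17.15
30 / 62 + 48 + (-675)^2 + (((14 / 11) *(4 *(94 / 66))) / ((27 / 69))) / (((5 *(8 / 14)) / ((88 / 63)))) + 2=188796941332 / 414315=455684.54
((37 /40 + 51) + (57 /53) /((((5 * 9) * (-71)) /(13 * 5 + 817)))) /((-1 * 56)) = -7771063 /8429120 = -0.92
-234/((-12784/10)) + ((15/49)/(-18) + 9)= 4306313/469812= 9.17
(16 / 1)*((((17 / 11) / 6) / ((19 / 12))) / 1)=544 / 209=2.60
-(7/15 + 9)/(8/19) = -1349/60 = -22.48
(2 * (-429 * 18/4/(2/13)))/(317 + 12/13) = -652509/8266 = -78.94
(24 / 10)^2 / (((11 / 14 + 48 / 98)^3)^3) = 120059677746741583872 / 186264514923095703125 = 0.64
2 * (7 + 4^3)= 142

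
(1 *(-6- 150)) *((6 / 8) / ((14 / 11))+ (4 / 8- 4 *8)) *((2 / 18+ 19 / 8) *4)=1342679 / 28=47952.82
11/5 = 2.20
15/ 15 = 1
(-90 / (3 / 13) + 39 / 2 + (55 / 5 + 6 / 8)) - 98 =-456.75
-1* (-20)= 20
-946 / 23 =-41.13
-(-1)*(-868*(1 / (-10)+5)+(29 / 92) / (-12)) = -23477809 / 5520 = -4253.23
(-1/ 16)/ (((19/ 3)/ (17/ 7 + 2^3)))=-0.10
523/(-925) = -523/925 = -0.57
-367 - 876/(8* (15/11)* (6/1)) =-380.38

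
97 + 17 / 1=114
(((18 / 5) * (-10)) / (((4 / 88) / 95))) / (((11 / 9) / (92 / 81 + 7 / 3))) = -213560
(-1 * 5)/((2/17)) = -85/2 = -42.50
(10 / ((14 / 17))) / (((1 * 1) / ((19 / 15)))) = 323 / 21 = 15.38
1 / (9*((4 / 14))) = 7 / 18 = 0.39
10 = 10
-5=-5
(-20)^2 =400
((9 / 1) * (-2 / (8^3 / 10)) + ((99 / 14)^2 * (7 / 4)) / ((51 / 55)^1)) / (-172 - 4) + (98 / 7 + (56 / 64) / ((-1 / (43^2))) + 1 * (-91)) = -1695.41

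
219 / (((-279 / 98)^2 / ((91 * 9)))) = 63799372 / 2883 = 22129.51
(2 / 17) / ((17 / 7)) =0.05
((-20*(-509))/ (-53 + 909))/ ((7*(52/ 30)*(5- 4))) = 38175/ 38948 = 0.98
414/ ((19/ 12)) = 4968/ 19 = 261.47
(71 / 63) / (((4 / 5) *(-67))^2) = 1775 / 4524912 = 0.00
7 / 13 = 0.54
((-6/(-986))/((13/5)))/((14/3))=45/89726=0.00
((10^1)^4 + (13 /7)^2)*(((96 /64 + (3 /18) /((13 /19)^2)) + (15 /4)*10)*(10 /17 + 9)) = 455495915447 /120666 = 3774848.88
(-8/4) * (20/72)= -5/9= -0.56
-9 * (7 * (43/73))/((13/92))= -262.62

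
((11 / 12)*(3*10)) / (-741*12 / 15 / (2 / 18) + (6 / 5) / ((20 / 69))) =-1375 / 266553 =-0.01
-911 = -911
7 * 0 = 0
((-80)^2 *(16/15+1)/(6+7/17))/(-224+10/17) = -5733760/620973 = -9.23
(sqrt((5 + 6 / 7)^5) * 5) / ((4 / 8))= 16810 * sqrt(287) / 343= 830.26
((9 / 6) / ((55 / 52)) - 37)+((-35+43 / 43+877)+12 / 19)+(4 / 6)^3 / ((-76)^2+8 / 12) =2634058960 / 3259773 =808.05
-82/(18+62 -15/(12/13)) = -328/255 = -1.29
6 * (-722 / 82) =-2166 / 41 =-52.83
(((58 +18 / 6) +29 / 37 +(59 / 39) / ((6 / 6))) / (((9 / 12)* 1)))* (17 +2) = 6941612 / 4329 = 1603.51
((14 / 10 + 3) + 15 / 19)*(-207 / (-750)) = 34017 / 23750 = 1.43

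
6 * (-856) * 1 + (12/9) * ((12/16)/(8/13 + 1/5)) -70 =-275853/53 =-5204.77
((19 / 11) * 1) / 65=19 / 715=0.03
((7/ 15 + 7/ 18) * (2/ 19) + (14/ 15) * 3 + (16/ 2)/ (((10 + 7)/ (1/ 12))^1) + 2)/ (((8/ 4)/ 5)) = 71647/ 5814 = 12.32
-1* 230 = -230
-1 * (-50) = 50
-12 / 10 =-6 / 5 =-1.20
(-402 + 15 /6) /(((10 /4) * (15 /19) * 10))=-15181 /750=-20.24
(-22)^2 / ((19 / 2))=968 / 19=50.95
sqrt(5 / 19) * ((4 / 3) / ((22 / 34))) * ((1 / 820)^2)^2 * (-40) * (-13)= 221 * sqrt(95) / 1771752147000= 0.00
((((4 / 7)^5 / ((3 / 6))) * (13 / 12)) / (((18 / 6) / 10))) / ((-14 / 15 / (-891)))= 49420800 / 117649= 420.07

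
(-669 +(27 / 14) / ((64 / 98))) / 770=-42627 / 49280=-0.86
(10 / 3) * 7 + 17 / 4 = 331 / 12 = 27.58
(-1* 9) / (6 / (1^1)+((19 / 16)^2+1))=-1.07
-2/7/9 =-2/63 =-0.03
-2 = -2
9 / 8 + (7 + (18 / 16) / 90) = 8.14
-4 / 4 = -1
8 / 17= 0.47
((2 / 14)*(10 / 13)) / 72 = 5 / 3276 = 0.00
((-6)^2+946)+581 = 1563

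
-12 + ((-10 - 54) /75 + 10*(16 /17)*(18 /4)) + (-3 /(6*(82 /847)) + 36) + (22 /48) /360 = 1816748527 /30110400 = 60.34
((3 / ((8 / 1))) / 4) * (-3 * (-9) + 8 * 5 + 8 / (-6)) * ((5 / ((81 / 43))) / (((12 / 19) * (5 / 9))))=160949 / 3456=46.57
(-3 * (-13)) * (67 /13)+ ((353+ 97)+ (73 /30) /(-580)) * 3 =8995727 /5800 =1550.99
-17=-17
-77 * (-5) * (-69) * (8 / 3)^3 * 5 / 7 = -3238400 / 9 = -359822.22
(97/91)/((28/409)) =39673/2548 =15.57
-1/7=-0.14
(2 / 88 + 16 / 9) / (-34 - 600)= -713 / 251064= -0.00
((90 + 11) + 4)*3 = 315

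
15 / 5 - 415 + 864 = 452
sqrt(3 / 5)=sqrt(15) / 5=0.77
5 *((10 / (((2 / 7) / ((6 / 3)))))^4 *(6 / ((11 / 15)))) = 982227272.73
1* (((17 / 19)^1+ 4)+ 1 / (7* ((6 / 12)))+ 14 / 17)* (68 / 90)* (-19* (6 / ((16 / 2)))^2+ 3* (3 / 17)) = -833505 / 18088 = -46.08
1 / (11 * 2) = 1 / 22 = 0.05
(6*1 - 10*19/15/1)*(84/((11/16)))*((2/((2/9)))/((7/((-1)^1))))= 11520/11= 1047.27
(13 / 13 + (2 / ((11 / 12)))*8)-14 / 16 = 17.58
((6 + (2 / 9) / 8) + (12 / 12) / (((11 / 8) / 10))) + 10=9227 / 396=23.30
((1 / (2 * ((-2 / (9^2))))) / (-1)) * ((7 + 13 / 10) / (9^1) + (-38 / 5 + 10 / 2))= -1359 / 40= -33.98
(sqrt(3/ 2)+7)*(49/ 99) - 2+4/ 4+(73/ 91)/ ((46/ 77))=49*sqrt(6)/ 198+225409/ 59202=4.41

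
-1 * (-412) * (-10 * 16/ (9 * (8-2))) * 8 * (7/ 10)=-184576/ 27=-6836.15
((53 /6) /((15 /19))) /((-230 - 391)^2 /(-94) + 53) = -47329 /17129655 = -0.00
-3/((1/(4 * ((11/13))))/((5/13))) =-660/169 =-3.91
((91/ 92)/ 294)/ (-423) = -13/ 1634472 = -0.00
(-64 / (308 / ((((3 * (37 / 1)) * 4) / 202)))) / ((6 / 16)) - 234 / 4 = -928853 / 15554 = -59.72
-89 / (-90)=89 / 90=0.99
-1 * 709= -709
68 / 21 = 3.24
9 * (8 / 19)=72 / 19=3.79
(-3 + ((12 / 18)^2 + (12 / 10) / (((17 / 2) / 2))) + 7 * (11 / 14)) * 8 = 19748 / 765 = 25.81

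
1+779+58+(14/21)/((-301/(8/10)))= 3783562/4515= 838.00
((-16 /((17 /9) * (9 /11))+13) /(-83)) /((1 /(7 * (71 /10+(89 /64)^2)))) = -11655819 /5779456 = -2.02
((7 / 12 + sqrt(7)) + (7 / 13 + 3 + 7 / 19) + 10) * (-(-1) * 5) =5 * sqrt(7) + 214745 / 2964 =85.68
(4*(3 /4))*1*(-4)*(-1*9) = 108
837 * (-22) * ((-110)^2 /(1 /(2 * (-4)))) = 1782475200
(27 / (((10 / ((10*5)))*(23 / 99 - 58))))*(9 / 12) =-1.75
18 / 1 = 18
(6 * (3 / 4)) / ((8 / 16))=9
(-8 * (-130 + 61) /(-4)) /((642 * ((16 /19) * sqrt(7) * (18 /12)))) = -0.06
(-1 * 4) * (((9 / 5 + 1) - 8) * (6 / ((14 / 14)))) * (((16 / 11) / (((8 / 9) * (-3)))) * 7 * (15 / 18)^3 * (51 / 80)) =-175.80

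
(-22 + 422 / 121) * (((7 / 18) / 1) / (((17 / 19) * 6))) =-1.34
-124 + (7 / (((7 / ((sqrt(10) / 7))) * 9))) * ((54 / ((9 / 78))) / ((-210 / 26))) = -124 - 676 * sqrt(10) / 735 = -126.91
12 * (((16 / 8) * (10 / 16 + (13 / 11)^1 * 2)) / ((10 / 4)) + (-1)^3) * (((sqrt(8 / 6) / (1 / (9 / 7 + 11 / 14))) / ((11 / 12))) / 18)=5916 * sqrt(3) / 4235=2.42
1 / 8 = 0.12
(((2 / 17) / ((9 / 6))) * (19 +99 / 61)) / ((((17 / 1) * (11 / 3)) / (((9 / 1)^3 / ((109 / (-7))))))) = -1.21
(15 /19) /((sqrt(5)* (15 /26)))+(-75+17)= -58+26* sqrt(5) /95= -57.39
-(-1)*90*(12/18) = 60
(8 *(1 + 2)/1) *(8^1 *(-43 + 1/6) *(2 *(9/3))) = -49344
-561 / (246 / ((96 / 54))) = -1496 / 369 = -4.05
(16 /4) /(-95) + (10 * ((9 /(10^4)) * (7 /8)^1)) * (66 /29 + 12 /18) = -1304 /68875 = -0.02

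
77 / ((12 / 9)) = 231 / 4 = 57.75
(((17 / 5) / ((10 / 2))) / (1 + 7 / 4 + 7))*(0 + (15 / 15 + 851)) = 59.42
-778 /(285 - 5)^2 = -0.01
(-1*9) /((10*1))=-9 /10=-0.90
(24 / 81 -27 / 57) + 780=400049 / 513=779.82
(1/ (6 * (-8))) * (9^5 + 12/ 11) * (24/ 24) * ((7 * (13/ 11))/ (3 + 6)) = -1130.80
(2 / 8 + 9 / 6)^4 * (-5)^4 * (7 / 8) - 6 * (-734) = 19523767 / 2048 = 9533.09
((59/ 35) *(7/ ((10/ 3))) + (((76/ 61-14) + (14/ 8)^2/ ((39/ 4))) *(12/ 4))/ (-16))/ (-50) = -7451027/ 63440000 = -0.12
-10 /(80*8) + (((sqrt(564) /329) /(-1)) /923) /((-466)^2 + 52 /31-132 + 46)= -1 /64-31*sqrt(141) /1021721328537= -0.02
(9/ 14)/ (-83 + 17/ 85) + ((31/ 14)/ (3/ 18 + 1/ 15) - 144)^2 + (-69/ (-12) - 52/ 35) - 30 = 9977278309/ 552230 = 18067.25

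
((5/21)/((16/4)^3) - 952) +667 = -383035/1344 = -285.00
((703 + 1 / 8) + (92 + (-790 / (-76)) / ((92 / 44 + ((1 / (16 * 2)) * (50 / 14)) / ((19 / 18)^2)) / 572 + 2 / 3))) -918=-219777434039 / 2046878984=-107.37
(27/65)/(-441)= -3/3185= -0.00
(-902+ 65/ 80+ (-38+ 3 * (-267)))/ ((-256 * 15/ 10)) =9281/ 2048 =4.53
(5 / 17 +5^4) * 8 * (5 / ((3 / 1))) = 425200 / 51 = 8337.25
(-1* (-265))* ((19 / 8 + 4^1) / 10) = 2703 / 16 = 168.94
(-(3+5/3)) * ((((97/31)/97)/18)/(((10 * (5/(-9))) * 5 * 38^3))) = 7/1275774000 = 0.00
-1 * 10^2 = -100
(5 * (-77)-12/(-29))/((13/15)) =-167295/377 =-443.75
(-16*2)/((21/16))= -512/21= -24.38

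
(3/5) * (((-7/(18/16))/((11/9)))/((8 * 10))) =-21/550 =-0.04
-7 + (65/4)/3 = -19/12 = -1.58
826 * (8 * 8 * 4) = 211456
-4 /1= -4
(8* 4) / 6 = 16 / 3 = 5.33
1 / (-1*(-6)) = 1 / 6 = 0.17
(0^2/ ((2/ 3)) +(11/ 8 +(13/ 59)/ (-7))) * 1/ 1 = 4439/ 3304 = 1.34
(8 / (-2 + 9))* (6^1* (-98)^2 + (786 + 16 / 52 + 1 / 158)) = 68557020 / 1027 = 66754.64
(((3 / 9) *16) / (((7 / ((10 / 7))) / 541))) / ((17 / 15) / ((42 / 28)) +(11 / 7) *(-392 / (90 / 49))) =-649200 / 368921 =-1.76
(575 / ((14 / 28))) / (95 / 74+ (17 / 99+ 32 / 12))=366300 / 1313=278.98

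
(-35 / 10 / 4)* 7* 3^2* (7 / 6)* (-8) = 1029 / 2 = 514.50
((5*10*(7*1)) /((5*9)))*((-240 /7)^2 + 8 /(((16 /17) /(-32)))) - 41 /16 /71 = 502927337 /71568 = 7027.27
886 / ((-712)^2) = 0.00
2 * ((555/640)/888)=1/512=0.00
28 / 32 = 7 / 8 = 0.88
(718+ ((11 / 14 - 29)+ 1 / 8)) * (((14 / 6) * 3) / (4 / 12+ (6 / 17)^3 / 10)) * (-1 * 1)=-2847206325 / 199112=-14299.52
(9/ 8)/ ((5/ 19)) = 171/ 40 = 4.28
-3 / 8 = -0.38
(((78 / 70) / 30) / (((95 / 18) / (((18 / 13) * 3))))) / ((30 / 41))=3321 / 83125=0.04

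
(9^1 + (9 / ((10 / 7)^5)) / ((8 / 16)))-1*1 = 551263 / 50000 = 11.03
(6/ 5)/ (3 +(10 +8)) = 2/ 35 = 0.06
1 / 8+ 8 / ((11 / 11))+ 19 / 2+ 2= 157 / 8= 19.62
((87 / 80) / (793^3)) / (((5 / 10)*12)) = 0.00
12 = 12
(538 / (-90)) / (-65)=269 / 2925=0.09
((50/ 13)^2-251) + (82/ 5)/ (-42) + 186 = -897854/ 17745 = -50.60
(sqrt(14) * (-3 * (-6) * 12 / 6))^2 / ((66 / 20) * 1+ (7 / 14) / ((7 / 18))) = 423360 / 107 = 3956.64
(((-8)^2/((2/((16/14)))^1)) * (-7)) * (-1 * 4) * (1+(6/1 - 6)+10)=11264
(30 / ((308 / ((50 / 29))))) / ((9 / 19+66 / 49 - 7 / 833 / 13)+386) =3674125 / 8484799004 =0.00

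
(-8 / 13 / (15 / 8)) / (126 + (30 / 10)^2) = -64 / 26325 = -0.00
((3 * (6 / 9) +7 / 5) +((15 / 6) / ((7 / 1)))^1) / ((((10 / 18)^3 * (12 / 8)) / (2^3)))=511272 / 4375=116.86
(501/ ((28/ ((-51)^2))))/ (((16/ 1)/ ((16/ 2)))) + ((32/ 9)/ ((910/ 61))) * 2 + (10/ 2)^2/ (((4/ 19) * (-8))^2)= 13945022729/ 599040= 23278.95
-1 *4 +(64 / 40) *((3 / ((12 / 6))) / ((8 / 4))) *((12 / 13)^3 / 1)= -33572 / 10985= -3.06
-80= -80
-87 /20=-4.35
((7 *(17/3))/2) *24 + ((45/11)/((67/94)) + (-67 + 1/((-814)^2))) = 18411916535/44393932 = 414.74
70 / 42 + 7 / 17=106 / 51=2.08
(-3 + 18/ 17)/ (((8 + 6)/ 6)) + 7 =6.17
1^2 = 1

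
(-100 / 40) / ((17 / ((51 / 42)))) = -5 / 28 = -0.18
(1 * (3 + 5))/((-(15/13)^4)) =-228488/50625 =-4.51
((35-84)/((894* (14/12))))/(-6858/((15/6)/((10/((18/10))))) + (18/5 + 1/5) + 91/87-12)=3045/988244288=0.00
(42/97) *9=378/97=3.90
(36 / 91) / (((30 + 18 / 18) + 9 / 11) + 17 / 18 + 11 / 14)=3564 / 302237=0.01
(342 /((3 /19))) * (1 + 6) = 15162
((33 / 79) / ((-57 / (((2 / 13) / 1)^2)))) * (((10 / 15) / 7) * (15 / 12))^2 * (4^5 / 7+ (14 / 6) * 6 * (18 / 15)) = -313940 / 783076203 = -0.00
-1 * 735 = -735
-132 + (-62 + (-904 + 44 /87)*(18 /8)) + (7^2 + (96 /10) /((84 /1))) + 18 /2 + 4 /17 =-37417683 /17255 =-2168.51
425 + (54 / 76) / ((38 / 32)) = 153641 / 361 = 425.60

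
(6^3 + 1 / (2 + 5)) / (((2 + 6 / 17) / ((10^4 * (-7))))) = -6430250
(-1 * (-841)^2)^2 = 500246412961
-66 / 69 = -22 / 23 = -0.96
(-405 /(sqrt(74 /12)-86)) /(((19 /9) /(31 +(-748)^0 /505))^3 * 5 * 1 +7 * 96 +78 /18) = 165182557754880 * sqrt(222) /12230856296434881367 +85234199801518080 /12230856296434881367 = 0.01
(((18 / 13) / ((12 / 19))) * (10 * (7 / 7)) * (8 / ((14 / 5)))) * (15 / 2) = 42750 / 91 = 469.78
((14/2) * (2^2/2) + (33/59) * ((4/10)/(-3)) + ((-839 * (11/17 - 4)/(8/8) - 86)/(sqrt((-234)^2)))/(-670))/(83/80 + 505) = 8748169268/318298275711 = 0.03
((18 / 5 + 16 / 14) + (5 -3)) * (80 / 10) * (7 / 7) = 1888 / 35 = 53.94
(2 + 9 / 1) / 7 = 11 / 7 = 1.57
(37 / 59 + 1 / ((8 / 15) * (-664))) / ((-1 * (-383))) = 195659 / 120035264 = 0.00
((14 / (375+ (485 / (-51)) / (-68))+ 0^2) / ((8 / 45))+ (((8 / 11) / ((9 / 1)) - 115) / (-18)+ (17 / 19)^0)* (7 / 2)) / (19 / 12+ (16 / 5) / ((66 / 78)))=17258711075 / 3553807797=4.86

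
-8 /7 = -1.14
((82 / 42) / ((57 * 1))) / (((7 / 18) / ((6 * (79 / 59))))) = 38868 / 54929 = 0.71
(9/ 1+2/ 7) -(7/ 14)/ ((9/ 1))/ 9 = 9.28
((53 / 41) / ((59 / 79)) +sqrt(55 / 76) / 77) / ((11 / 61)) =61*sqrt(1045) / 32186 +255407 / 26609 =9.66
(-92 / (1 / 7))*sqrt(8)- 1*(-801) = 801- 1288*sqrt(2) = -1020.51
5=5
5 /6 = 0.83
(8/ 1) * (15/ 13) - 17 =-101/ 13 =-7.77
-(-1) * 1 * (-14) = -14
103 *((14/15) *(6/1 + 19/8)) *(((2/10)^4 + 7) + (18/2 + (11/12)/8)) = 46711468097/3600000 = 12975.41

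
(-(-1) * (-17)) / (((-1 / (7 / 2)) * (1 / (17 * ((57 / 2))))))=115311 / 4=28827.75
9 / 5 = 1.80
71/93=0.76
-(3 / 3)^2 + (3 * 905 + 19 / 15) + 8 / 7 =285223 / 105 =2716.41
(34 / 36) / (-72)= -0.01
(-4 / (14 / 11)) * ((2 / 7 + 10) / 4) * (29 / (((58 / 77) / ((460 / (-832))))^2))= -158422275 / 1254656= -126.27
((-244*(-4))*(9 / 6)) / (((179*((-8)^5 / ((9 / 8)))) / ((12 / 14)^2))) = -14823 / 71852032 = -0.00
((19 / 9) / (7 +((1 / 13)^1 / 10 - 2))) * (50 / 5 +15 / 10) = 28405 / 5859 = 4.85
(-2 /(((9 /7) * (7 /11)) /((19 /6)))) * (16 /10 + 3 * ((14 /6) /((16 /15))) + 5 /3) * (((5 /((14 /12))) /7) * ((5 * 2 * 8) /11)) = -64030 /189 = -338.78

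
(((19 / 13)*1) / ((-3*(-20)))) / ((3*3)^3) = 19 / 568620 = 0.00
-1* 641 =-641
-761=-761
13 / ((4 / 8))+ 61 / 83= 26.73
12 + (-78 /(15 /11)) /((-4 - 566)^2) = 9746857 /812250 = 12.00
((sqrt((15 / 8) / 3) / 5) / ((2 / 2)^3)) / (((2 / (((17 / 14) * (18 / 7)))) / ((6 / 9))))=51 * sqrt(10) / 980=0.16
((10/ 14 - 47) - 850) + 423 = -3313/ 7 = -473.29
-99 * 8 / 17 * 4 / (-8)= 396 / 17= 23.29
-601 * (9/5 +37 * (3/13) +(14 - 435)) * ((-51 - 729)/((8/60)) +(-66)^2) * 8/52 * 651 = -31205664873684/845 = -36929780915.60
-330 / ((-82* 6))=55 / 82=0.67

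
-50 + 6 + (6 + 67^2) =4451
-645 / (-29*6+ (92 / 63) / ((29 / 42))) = 56115 / 14954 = 3.75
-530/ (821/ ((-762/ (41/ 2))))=807720/ 33661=24.00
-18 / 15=-6 / 5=-1.20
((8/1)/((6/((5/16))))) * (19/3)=95/36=2.64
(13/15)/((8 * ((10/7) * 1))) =91/1200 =0.08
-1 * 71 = -71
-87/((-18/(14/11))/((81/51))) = 1827/187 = 9.77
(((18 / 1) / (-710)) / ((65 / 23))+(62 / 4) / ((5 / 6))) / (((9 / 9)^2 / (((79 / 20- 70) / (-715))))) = 141673287 / 82493125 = 1.72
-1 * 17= -17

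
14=14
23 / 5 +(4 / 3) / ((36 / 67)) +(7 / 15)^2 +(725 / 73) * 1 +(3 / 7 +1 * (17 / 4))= 30228313 / 1379700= 21.91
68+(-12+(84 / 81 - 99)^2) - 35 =7011334 / 729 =9617.74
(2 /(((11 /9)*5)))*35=126 /11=11.45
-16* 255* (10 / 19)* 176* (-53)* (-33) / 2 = -6279609600 / 19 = -330505768.42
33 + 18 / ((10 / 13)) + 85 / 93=26651 / 465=57.31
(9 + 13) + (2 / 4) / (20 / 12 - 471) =61949 / 2816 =22.00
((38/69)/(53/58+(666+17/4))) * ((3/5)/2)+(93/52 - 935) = -434477887667/465572900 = -933.21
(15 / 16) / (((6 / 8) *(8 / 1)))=5 / 32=0.16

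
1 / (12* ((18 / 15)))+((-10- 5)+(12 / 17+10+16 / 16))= -3947 / 1224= -3.22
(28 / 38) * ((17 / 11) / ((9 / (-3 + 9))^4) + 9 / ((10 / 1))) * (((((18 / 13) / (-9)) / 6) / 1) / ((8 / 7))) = -526211 / 26409240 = -0.02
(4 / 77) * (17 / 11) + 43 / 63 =5815 / 7623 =0.76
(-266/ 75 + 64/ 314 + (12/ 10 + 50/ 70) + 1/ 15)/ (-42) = 18709/ 576975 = 0.03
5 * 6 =30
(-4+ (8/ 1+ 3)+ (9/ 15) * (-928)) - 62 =-3059/ 5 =-611.80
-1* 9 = -9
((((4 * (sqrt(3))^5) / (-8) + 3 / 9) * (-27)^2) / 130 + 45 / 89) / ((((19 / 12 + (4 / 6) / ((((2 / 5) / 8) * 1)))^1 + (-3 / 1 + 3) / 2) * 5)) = 164862 / 5177575 - 19683 * sqrt(3) / 58175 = -0.55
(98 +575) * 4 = 2692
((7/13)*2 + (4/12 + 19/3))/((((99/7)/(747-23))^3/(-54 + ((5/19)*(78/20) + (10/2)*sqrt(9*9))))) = -1985217704762432/239663853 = -8283342.19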